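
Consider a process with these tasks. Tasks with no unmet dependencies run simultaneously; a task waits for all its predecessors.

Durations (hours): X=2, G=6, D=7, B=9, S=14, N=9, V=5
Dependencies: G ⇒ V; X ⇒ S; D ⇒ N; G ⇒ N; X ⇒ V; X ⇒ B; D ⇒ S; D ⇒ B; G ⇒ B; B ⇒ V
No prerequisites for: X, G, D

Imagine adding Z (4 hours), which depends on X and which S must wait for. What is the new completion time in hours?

21

Originally the project takes 21 hours.
With Z inserted, S now waits for max(D, X, Z).
New critical path: D→B→V = 7+9+5 = 21 ⇒ 21 hours.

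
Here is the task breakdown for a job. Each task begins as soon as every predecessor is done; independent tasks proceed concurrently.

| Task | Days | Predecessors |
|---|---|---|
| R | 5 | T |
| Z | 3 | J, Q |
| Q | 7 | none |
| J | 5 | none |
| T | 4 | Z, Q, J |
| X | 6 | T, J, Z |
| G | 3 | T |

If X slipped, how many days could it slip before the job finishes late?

0

The longest chain is Q→Z→T→X = 7+3+4+6 = 20; overall finish 20 days.
X finishes as early as 20 and must finish by 20.
So X can slip 20 − 20 = 0 days.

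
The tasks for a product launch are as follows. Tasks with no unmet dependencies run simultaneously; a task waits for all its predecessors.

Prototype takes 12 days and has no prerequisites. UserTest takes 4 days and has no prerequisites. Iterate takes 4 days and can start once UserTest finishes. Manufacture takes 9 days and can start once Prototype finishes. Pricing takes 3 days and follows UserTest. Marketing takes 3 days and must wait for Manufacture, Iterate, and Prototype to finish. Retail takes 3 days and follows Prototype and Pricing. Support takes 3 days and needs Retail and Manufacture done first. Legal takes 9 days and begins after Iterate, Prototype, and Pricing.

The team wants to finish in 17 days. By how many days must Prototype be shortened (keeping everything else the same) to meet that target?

Current finish: 24 days; target: 17.
Prototype is on every critical path, so each day cut from Prototype cuts the finish by one (this holds down to a finish of 17).
Need 24 − 17 = 7 days off Prototype → Prototype becomes 5 days, finish becomes 17.

7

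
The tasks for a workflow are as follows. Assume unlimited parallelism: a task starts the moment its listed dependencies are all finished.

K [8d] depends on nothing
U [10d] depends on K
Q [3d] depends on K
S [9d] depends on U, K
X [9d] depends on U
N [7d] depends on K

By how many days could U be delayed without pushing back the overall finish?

Critical path: K→U→S = 8+10+9 = 27, so the finish is 27 days.
The longest chain containing U totals 27 days.
So U can slip 18 − 18 = 0 days.

0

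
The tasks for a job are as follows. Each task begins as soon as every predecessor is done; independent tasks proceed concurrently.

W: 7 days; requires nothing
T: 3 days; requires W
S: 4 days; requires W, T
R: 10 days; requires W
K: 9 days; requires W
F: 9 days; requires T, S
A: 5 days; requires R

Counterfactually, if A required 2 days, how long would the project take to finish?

Critical path before the change: W→T→S→F = 7+3+4+9 = 23 giving 23 days.
The longest path through A is only 22 days, so A has float 1.
The critical path is still W→T→S→F; finish is now 23 days.

23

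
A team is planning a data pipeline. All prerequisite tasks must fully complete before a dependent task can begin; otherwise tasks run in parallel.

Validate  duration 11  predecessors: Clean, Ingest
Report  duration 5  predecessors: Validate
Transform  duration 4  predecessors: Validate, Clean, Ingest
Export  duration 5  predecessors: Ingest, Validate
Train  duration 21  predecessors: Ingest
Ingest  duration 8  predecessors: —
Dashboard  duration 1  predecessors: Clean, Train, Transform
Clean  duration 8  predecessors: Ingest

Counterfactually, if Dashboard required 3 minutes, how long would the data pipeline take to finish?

As given, the longest chain is Ingest→Clean→Validate→Transform→Dashboard = 8+8+11+4+1 = 32, so the finish is 32 minutes.
Dashboard lies on that path, so at 3 minutes the path becomes 34 minutes.
The critical path is still Ingest→Clean→Validate→Transform→Dashboard; finish is now 34 minutes.

34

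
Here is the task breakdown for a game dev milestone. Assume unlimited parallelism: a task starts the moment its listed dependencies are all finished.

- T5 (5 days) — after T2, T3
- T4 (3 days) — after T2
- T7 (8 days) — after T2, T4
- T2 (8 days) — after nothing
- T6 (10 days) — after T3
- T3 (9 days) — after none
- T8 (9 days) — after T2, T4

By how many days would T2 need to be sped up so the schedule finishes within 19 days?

Current finish: 20 days; target: 19.
T2 is on every critical path, so each day cut from T2 cuts the finish by one (this holds down to a finish of 19).
Need 20 − 19 = 1 day off T2 → T2 becomes 7 days, finish becomes 19.

1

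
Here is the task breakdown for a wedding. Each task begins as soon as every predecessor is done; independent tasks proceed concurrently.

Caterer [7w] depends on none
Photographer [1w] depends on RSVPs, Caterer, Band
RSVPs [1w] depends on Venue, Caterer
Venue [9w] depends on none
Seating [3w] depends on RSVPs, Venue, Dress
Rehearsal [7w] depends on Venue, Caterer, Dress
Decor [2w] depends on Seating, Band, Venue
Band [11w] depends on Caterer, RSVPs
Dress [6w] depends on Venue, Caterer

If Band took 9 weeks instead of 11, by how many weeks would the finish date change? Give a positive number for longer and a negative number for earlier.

-1

Critical path before the change: Venue→RSVPs→Band→Decor = 9+1+11+2 = 23 giving 23 weeks.
Since Band is critical, the -2 change carries straight to that chain (now 21 weeks).
New critical path: Venue→Dress→Rehearsal = 9+6+7 = 22 ⇒ 22 weeks.
Change in finish: 22 − 23 = -1 weeks.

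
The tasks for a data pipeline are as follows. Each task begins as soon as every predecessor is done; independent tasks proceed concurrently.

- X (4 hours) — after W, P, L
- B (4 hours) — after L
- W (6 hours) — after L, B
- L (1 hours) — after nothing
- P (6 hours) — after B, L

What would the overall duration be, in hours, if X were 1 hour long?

12

Actual critical path: L→B→P→X = 1+4+6+4 = 15 ⇒ 15 hours.
X is on the critical path; changing it to 1 makes that path 12 hours.
That remains the longest chain; total 12 hours.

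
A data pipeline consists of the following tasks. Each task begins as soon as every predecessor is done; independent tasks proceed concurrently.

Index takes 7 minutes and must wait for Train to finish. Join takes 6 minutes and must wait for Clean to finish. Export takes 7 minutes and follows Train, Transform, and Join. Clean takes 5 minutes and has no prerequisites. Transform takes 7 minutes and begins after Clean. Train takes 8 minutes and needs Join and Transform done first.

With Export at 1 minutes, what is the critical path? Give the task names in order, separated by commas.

Clean, Transform, Train, Index

As given, the longest chain is Clean→Transform→Train→Export = 5+7+8+7 = 27, so the finish is 27 minutes.
Export lies on that path, so at 1 minute the path becomes 21 minutes.
The binding chain switches to Clean→Transform→Train→Index = 5+7+8+7 = 27; finish 27 minutes.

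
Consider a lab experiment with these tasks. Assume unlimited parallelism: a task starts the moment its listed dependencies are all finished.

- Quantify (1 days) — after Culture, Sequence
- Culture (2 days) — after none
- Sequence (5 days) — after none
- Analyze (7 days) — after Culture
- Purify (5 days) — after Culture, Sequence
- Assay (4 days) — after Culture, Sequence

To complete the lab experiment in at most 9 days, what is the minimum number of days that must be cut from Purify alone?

1

Current finish: 10 days; target: 9.
Purify is on every critical path, so each day cut from Purify cuts the finish by one (this holds down to a finish of 9).
Need 10 − 9 = 1 day off Purify → Purify becomes 4 days, finish becomes 9.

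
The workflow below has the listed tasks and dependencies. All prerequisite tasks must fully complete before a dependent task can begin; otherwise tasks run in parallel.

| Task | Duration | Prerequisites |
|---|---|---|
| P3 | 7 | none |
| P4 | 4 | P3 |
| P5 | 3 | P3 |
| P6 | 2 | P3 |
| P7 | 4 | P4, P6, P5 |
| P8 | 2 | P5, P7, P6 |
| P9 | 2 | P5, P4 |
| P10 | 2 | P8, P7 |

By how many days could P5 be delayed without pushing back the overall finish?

P3→P4→P7→P8→P10 = 7+4+4+2+2 = 19 sets the makespan at 19 days.
Longest path through P5: 18 days (earliest finish 10, latest finish 11).
Slack of P5 = 8 − 7 = 1 day.

1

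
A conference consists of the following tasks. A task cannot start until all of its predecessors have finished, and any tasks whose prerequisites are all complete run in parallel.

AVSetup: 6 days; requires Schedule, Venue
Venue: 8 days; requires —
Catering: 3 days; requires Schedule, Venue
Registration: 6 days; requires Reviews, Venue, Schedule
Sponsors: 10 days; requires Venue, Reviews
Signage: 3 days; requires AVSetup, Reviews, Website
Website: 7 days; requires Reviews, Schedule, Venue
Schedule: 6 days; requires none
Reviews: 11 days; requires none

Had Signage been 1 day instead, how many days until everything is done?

21

Actual critical path: Reviews→Website→Signage = 11+7+3 = 21 ⇒ 21 days.
Signage is on the critical path; changing it to 1 makes that path 19 days.
New critical path: Reviews→Sponsors = 11+10 = 21 ⇒ 21 days.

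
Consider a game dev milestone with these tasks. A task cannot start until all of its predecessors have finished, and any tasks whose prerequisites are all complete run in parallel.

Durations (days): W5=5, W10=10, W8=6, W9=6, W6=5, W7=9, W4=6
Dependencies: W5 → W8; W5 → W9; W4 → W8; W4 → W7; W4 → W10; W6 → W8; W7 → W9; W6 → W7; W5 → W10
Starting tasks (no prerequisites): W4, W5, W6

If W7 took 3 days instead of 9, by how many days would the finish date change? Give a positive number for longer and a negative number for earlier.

-5

Critical path before the change: W4→W7→W9 = 6+9+6 = 21 giving 21 days.
W7 lies on that path, so at 3 days the path becomes 15 days.
New critical path: W4→W10 = 6+10 = 16 ⇒ 16 days.
Change in finish: 16 − 21 = -5 days.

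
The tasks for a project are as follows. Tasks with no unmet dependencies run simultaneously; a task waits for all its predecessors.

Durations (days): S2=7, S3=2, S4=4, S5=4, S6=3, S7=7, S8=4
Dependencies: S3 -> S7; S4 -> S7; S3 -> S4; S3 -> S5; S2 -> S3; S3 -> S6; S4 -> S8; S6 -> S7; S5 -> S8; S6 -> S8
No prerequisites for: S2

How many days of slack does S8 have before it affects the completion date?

The longest chain is S2→S3→S4→S7 = 7+2+4+7 = 20; overall finish 20 days.
The longest chain containing S8 totals 17 days.
So S8 can slip 20 − 17 = 3 days.

3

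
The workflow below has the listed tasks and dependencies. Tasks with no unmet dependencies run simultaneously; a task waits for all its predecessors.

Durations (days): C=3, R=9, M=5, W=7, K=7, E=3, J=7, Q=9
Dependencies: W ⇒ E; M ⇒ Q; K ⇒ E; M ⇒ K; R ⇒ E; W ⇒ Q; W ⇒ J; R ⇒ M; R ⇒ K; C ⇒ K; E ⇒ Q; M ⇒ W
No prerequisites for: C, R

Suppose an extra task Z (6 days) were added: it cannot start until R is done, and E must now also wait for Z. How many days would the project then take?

33

Originally the project takes 33 days.
With Z inserted, E now waits for max(R, W, K, Z).
New critical path: R→M→W→E→Q = 9+5+7+3+9 = 33 ⇒ 33 days.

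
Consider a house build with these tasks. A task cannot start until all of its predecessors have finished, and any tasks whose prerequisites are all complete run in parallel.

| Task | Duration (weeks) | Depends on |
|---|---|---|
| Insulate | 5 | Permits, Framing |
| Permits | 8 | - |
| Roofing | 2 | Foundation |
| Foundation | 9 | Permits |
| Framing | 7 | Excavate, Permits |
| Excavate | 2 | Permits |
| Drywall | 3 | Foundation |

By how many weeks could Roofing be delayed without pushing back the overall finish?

Permits→Excavate→Framing→Insulate = 8+2+7+5 = 22 sets the makespan at 22 weeks.
Roofing finishes as early as 19 and must finish by 22.
So Roofing can slip 22 − 19 = 3 weeks.

3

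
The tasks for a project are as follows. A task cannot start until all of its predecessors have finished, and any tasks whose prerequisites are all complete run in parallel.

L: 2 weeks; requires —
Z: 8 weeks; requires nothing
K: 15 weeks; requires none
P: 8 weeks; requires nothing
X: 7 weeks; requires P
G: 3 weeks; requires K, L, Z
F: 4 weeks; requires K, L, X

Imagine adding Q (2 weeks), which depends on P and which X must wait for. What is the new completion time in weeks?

21

Originally the project takes 19 weeks.
With Q inserted, X now waits for max(P, Q).
New critical path: P→Q→X→F = 8+2+7+4 = 21 ⇒ 21 weeks.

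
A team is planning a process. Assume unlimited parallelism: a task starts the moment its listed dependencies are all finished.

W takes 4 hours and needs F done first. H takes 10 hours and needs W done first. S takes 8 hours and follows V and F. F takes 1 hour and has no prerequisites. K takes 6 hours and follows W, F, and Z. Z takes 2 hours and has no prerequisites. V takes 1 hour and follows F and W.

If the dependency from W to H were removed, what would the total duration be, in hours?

14

Original critical path: F→W→H = 1+4+10 = 15 ⇒ 15 hours.
Without W→H, H's earliest start moves from 5 to 0.
After: F→W→V→S = 1+4+1+8 = 14 → 14 hours.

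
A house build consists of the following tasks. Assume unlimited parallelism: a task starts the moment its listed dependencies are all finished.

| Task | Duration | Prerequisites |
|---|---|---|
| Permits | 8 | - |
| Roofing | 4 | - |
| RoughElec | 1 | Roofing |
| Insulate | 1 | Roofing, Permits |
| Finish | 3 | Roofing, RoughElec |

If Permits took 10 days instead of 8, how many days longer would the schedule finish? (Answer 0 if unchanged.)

Baseline: Permits→Insulate = 8+1 = 9 → 9 days.
Permits lies on that path, so at 10 days the path becomes 11 days.
That remains the longest chain; total 11 days.
Change in finish: 11 − 9 = +2 days.

2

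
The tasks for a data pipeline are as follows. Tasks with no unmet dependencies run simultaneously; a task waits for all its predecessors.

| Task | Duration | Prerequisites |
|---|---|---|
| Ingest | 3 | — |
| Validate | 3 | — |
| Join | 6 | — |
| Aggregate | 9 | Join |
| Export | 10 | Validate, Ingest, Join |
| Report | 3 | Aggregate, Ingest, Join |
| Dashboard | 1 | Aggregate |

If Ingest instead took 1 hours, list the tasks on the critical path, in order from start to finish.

As given, the longest chain is Join→Aggregate→Report = 6+9+3 = 18, so the finish is 18 hours.
Ingest is off the critical path — its longest chain is 13 hours, giving 5 of slack.
The critical path is still Join→Aggregate→Report; finish is now 18 hours.

Join, Aggregate, Report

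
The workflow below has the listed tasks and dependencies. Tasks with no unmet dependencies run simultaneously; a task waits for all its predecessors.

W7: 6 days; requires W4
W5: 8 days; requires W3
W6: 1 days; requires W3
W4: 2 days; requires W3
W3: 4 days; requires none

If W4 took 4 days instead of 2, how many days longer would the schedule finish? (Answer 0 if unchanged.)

Critical path before the change: W3→W4→W7 = 4+2+6 = 12 giving 12 days.
W4 is on the critical path; changing it to 4 makes that path 14 days.
That remains the longest chain; total 14 days.
Change in finish: 14 − 12 = +2 days.

2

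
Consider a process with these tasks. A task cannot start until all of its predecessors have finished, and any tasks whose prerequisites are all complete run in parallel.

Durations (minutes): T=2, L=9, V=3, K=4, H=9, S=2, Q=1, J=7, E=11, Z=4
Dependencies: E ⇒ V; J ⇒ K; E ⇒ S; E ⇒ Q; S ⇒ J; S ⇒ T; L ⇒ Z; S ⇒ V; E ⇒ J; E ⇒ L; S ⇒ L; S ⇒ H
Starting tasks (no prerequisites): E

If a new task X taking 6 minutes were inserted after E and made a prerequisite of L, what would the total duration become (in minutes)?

Originally the project takes 26 minutes.
With X inserted, L now waits for max(E, S, X).
New critical path: E→X→L→Z = 11+6+9+4 = 30 ⇒ 30 minutes.

30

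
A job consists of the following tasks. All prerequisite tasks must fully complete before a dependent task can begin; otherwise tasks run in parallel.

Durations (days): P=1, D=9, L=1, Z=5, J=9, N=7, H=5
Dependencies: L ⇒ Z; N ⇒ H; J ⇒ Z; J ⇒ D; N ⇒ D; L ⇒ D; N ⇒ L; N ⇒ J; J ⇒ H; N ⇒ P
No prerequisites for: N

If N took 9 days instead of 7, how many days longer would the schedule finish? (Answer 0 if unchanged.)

2

Actual critical path: N→J→D = 7+9+9 = 25 ⇒ 25 days.
Since N is critical, the +2 change carries straight to that chain (now 27 days).
No other chain overtakes it, so the finish is 27 days.
Change in finish: 27 − 25 = +2 days.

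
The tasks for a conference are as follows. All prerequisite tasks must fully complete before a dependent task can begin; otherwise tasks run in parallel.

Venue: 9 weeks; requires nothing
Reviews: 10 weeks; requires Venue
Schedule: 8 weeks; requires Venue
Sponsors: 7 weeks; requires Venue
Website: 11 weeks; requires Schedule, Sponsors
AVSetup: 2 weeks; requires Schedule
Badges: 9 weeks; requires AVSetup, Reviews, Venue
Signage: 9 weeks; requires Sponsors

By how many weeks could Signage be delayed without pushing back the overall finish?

Critical path: Venue→Reviews→Badges = 9+10+9 = 28, so the finish is 28 weeks.
Signage finishes as early as 25 and must finish by 28.
Float = 28 − 25 = 3.

3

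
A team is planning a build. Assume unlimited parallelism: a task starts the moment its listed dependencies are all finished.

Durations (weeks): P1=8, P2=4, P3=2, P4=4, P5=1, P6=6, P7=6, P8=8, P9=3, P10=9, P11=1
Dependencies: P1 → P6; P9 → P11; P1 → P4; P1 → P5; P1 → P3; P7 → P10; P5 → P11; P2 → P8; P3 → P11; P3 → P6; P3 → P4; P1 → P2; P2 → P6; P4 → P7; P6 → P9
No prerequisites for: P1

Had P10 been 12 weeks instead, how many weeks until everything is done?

Critical path before the change: P1→P3→P4→P7→P10 = 8+2+4+6+9 = 29 giving 29 weeks.
P10 lies on that path, so at 12 weeks the path becomes 32 weeks.
That remains the longest chain; total 32 weeks.

32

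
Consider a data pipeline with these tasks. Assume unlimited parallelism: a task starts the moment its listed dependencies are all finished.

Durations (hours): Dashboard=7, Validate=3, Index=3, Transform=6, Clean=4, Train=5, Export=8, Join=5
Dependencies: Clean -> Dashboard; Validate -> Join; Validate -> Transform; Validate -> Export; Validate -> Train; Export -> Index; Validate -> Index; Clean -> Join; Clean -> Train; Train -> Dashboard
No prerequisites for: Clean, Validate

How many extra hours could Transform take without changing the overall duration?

7

Clean→Train→Dashboard = 4+5+7 = 16 sets the makespan at 16 hours.
The longest chain containing Transform totals 9 hours.
Slack of Transform = 10 − 3 = 7 hours.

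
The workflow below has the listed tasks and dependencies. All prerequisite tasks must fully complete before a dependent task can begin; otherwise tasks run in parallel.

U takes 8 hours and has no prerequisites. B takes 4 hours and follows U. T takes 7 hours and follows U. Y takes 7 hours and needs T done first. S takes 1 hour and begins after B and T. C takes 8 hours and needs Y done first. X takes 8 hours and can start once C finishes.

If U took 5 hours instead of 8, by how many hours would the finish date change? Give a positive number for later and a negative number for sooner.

The binding path is U→T→Y→C→X = 8+7+7+8+8 = 38; finish at 38 hours.
U lies on that path, so at 5 hours the path becomes 35 hours.
No other chain overtakes it, so the finish is 35 hours.
Change in finish: 35 − 38 = -3 hours.

-3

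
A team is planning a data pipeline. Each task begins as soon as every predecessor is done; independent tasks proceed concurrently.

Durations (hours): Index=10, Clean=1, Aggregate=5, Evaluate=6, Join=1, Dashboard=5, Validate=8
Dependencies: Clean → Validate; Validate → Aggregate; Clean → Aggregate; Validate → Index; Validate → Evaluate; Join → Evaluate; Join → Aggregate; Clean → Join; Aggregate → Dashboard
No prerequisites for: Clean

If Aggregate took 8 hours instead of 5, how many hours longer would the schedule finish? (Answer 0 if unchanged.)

Actual critical path: Clean→Validate→Aggregate→Dashboard = 1+8+5+5 = 19 ⇒ 19 hours.
Aggregate is on the critical path; changing it to 8 makes that path 22 hours.
That remains the longest chain; total 22 hours.
Change in finish: 22 − 19 = +3 hours.

3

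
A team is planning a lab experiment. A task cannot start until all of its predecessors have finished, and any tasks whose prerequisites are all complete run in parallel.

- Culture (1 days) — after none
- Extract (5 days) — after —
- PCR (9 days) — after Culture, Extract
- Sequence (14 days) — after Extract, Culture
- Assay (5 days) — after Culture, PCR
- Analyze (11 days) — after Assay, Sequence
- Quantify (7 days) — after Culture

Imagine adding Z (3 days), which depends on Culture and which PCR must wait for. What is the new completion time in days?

30

Originally the lab experiment takes 30 days.
With Z inserted, PCR now waits for max(Culture, Extract, Z).
New critical path: Extract→PCR→Assay→Analyze = 5+9+5+11 = 30 ⇒ 30 days.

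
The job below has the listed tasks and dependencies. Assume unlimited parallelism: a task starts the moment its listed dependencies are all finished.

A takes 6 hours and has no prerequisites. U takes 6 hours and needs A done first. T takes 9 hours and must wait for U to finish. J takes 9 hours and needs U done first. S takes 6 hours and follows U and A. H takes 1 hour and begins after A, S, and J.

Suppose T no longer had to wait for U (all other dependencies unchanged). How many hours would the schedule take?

22

Original critical path: A→U→J→H = 6+6+9+1 = 22 ⇒ 22 hours.
Without U→T, T's earliest start moves from 12 to 0.
After: A→U→J→H = 6+6+9+1 = 22 → 22 hours.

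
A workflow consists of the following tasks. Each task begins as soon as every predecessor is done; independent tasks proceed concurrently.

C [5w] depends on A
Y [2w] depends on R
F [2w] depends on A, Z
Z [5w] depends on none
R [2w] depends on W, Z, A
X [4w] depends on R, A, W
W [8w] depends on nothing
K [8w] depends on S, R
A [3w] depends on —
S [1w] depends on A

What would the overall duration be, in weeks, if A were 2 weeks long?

18

As given, the longest chain is W→R→K = 8+2+8 = 18, so the finish is 18 weeks.
A has 5 weeks of float (longest path through it is 13).
The critical path is still W→R→K; finish is now 18 weeks.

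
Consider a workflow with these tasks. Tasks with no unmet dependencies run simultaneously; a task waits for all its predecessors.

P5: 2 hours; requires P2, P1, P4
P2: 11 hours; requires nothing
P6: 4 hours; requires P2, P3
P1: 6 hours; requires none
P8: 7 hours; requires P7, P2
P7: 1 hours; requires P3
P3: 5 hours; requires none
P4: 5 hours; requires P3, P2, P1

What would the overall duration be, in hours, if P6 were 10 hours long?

21

As given, the longest chain is P2→P4→P5 = 11+5+2 = 18, so the finish is 18 hours.
P6 is off the critical path — its longest chain is 15 hours, giving 3 of slack.
The binding chain switches to P2→P6 = 11+10 = 21; finish 21 hours.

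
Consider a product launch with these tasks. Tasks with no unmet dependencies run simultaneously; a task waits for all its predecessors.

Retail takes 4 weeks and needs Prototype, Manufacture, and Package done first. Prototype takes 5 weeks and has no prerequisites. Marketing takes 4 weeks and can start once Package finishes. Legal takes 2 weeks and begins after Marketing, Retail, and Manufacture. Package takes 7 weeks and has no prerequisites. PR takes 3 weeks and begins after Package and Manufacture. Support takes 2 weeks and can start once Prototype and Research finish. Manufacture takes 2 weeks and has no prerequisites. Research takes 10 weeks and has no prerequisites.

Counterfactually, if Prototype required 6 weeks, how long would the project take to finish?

13

Actual critical path: Package→Marketing→Legal = 7+4+2 = 13 ⇒ 13 weeks.
Prototype has 2 weeks of float (longest path through it is 11).
The critical path is still Package→Marketing→Legal; finish is now 13 weeks.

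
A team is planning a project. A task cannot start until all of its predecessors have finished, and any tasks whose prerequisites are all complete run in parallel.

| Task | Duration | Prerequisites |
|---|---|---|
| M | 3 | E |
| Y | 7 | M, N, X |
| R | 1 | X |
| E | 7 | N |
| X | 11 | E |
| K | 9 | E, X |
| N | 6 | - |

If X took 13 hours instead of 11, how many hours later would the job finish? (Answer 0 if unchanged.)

As given, the longest chain is N→E→X→K = 6+7+11+9 = 33, so the finish is 33 hours.
X lies on that path, so at 13 hours the path becomes 35 hours.
That remains the longest chain; total 35 hours.
Change in finish: 35 − 33 = +2 hours.

2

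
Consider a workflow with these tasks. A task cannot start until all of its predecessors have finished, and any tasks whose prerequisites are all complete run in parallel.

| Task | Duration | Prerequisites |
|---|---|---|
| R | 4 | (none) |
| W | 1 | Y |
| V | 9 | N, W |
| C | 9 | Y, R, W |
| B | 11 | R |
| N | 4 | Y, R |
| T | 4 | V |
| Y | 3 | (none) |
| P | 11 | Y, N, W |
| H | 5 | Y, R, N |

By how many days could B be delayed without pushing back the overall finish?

6

Critical path: R→N→V→T = 4+4+9+4 = 21, so the finish is 21 days.
The longest chain containing B totals 15 days.
So B can slip 21 − 15 = 6 days.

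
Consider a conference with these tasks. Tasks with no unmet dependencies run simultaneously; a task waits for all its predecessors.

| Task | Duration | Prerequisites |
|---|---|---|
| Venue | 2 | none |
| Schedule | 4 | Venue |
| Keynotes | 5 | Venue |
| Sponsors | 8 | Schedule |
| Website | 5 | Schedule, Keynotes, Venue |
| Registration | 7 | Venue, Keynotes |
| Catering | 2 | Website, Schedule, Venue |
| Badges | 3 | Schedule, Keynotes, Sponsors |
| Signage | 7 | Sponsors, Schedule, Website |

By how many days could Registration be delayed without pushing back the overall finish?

7

The longest chain is Venue→Schedule→Sponsors→Signage = 2+4+8+7 = 21; overall finish 21 days.
Longest path through Registration: 14 days (earliest finish 14, latest finish 21).
So Registration can slip 21 − 14 = 7 days.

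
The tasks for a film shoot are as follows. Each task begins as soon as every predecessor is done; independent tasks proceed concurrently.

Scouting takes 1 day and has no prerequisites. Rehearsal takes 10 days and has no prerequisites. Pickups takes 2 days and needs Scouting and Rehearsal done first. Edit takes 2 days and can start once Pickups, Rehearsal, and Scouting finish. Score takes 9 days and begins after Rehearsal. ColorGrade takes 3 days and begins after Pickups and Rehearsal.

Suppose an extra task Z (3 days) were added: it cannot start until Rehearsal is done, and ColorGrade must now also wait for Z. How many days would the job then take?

19

Originally the job takes 19 days.
With Z inserted, ColorGrade now waits for max(Pickups, Rehearsal, Z).
New critical path: Rehearsal→Score = 10+9 = 19 ⇒ 19 days.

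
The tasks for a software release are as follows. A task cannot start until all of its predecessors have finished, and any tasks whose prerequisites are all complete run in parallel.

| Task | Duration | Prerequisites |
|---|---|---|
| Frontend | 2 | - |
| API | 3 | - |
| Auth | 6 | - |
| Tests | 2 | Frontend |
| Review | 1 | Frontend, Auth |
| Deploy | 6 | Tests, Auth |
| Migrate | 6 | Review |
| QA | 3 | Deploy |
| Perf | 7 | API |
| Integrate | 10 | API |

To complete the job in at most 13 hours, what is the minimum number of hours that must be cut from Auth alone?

2

Current finish: 15 hours; target: 13.
Auth is on every critical path, so each hour cut from Auth cuts the finish by one (this holds down to a finish of 13).
Need 15 − 13 = 2 hours off Auth → Auth becomes 4 hours, finish becomes 13.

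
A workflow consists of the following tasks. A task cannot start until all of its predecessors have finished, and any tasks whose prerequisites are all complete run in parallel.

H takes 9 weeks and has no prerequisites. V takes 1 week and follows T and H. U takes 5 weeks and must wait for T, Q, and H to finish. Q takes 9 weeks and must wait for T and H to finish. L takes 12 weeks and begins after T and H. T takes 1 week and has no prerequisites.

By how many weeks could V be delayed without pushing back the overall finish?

13

Critical path: H→Q→U = 9+9+5 = 23, so the finish is 23 weeks.
Longest path through V: 10 weeks (earliest finish 10, latest finish 23).
Float = 23 − 10 = 13.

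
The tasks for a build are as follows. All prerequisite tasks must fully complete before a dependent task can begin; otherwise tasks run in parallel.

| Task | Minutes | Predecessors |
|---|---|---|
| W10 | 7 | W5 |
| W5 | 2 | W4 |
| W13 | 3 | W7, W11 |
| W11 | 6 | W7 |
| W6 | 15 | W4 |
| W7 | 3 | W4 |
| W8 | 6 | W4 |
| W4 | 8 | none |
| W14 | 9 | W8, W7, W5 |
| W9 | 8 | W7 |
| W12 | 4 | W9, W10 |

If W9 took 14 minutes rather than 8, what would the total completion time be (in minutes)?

29

As given, the longest chain is W4→W7→W9→W12 = 8+3+8+4 = 23, so the finish is 23 minutes.
W9 is on the critical path; changing it to 14 makes that path 29 minutes.
That remains the longest chain; total 29 minutes.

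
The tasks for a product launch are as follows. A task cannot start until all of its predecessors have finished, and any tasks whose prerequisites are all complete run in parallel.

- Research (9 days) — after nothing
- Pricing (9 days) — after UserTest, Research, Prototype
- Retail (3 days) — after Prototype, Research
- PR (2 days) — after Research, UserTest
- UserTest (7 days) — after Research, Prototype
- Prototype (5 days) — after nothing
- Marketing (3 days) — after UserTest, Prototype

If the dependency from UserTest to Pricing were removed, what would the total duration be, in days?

Original critical path: Research→UserTest→Pricing = 9+7+9 = 25 ⇒ 25 days.
Without UserTest→Pricing, Pricing's earliest start moves from 16 to 9.
New critical path: Research→UserTest→Marketing = 9+7+3 = 19 ⇒ 19 days.

19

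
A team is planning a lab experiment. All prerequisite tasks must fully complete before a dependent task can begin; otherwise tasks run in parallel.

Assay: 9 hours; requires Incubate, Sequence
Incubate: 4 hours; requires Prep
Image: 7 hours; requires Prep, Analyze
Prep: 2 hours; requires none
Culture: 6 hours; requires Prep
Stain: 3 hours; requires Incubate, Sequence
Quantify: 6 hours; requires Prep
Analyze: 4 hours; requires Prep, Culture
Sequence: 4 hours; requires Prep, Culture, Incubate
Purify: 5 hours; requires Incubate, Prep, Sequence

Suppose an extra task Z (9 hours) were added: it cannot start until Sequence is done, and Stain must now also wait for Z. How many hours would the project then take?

24

Originally the project takes 21 hours.
With Z inserted, Stain now waits for max(Incubate, Sequence, Z).
New critical path: Prep→Culture→Sequence→Z→Stain = 2+6+4+9+3 = 24 ⇒ 24 hours.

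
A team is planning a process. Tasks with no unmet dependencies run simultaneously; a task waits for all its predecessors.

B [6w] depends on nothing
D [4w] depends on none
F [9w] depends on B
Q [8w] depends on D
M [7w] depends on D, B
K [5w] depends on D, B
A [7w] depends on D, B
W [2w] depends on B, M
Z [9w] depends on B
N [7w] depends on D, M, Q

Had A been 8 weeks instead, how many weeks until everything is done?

Critical path before the change: B→M→N = 6+7+7 = 20 giving 20 weeks.
The longest path through A is only 13 weeks, so A has float 7.
No other chain overtakes it, so the finish is 20 weeks.

20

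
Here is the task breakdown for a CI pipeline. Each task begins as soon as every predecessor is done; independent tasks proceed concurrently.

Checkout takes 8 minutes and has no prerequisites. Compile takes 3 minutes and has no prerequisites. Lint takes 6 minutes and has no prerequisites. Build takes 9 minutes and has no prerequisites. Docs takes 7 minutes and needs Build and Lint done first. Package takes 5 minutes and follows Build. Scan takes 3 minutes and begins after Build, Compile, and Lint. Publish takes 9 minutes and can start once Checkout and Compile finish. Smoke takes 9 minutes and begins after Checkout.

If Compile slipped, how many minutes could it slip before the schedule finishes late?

The longest chain is Checkout→Publish = 8+9 = 17; overall finish 17 minutes.
The longest chain containing Compile totals 12 minutes.
So Compile can slip 8 − 3 = 5 minutes.

5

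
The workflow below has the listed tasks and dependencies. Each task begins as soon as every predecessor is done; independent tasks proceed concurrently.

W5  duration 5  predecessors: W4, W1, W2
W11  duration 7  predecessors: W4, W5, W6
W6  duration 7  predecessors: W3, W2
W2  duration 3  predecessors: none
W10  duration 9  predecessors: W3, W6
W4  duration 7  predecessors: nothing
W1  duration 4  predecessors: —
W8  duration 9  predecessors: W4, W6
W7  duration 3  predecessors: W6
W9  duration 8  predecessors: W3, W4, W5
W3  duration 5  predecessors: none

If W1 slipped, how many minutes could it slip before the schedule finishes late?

4

Critical path: W3→W6→W8 = 5+7+9 = 21, so the finish is 21 minutes.
The longest chain containing W1 totals 17 minutes.
Float = 21 − 17 = 4.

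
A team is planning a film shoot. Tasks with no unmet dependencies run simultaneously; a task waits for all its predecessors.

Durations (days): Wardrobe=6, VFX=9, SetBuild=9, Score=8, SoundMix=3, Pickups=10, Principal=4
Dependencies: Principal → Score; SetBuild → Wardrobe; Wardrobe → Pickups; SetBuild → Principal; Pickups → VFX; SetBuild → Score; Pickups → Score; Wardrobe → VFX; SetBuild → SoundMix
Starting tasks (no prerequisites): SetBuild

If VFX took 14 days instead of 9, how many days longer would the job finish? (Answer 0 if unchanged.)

The binding path is SetBuild→Wardrobe→Pickups→VFX = 9+6+10+9 = 34; finish at 34 days.
VFX lies on that path, so at 14 days the path becomes 39 days.
That remains the longest chain; total 39 days.
Change in finish: 39 − 34 = +5 days.

5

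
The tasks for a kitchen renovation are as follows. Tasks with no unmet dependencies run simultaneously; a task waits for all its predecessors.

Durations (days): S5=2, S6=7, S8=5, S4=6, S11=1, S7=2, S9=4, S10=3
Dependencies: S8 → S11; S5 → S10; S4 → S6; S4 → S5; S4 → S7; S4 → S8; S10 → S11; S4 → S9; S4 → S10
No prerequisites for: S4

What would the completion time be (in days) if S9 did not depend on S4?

13

With the dependency in place, S4→S6 = 6+7 = 13 sets the finish at 13 days.
Without S4→S9, S9's earliest start moves from 6 to 0.
New critical path: S4→S6 = 6+7 = 13 ⇒ 13 days.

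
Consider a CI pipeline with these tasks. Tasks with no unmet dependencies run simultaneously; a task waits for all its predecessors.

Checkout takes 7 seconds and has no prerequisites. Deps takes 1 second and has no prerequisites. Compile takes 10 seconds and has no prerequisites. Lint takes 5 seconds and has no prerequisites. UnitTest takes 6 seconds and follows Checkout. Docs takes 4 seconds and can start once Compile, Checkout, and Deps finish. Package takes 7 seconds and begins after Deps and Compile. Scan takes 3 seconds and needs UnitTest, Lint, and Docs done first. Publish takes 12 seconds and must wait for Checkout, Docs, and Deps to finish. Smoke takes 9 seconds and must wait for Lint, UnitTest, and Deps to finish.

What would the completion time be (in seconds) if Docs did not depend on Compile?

23

Before: longest chain Compile→Docs→Publish = 10+4+12 = 26, finish 26.
Without Compile→Docs, Docs's earliest start moves from 10 to 7.
After: Checkout→Docs→Publish = 7+4+12 = 23 → 23 seconds.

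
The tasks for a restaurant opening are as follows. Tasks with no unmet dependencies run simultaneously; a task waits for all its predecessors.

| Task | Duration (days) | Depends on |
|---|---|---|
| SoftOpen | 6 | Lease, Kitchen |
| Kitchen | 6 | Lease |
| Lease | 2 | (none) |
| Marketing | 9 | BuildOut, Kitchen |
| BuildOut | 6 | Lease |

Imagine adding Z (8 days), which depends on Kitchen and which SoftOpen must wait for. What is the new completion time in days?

Originally the restaurant opening takes 17 days.
With Z inserted, SoftOpen now waits for max(Lease, Kitchen, Z).
New critical path: Lease→Kitchen→Z→SoftOpen = 2+6+8+6 = 22 ⇒ 22 days.

22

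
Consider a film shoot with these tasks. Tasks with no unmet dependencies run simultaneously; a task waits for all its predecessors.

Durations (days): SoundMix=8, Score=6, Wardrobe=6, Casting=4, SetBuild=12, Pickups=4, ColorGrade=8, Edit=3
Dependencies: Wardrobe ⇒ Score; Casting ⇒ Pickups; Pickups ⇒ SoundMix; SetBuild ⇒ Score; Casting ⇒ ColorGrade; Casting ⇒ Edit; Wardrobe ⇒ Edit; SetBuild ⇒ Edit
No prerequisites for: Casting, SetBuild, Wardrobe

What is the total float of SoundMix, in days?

2

Critical path: SetBuild→Score = 12+6 = 18, so the finish is 18 days.
SoundMix finishes as early as 16 and must finish by 18.
Float = 18 − 16 = 2.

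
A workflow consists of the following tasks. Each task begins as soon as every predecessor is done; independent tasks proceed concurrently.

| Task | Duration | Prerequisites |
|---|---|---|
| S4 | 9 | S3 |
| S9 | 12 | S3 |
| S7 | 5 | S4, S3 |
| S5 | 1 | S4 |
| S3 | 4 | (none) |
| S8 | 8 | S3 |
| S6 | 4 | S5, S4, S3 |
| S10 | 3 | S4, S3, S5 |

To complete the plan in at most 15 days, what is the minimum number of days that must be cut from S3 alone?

Current finish: 18 days; target: 15.
S3 is on every critical path, so each day cut from S3 cuts the finish by one (this holds down to a finish of 15).
Need 18 − 15 = 3 days off S3 → S3 becomes 1 day, finish becomes 15.

3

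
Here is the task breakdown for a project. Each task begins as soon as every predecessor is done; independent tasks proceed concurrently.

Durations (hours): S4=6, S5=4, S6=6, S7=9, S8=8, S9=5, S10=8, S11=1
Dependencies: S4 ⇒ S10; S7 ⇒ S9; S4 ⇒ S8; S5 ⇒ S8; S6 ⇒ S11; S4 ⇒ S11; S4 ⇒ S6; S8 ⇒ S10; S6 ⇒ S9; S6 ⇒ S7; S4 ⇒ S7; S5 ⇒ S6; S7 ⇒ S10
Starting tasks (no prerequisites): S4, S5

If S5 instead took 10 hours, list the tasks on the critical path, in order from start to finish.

S5, S6, S7, S10

Critical path before the change: S4→S6→S7→S10 = 6+6+9+8 = 29 giving 29 hours.
S5 is off the critical path — its longest chain is 27 hours, giving 2 of slack.
Now S5→S6→S7→S10 = 10+6+9+8 = 33 is longest, so the finish becomes 33 hours.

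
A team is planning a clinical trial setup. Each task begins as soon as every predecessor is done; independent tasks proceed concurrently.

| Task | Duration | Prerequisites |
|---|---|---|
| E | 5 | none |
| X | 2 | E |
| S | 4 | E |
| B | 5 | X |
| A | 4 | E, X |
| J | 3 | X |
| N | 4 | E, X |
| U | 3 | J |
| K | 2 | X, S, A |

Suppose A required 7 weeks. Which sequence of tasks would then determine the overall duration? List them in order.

Actual critical path: E→X→A→K = 5+2+4+2 = 13 ⇒ 13 weeks.
Since A is critical, the +3 change carries straight to that chain (now 16 weeks).
That remains the longest chain; total 16 weeks.

E, X, A, K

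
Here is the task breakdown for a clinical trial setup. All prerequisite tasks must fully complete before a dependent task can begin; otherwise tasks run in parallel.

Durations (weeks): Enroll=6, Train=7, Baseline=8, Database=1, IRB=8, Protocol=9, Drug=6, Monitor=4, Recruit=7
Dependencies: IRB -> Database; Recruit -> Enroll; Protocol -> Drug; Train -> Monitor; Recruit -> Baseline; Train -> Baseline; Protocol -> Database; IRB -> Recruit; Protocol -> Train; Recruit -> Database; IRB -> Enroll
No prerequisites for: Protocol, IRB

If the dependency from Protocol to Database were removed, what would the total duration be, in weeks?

Before: longest chain Protocol→Train→Baseline = 9+7+8 = 24, finish 24.
Dropping Protocol→Database doesn't change Database's earliest start (15); another predecessor still binds.
New critical path: Protocol→Train→Baseline = 9+7+8 = 24 ⇒ 24 weeks.

24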